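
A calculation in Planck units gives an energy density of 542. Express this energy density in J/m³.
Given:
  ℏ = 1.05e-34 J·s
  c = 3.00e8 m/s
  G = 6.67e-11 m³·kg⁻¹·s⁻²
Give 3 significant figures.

2.54e116 J/m³

One Planck energy density: u_P = c⁷/(ℏG²) = 4.68e113 J/m³.
542 × 4.68e113 J/m³ = 2.54e116 J/m³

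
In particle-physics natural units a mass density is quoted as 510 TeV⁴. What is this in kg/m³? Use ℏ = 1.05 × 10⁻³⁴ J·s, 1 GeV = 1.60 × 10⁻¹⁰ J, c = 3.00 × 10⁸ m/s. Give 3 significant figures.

Mass density is [E]/(c²[L]³) = [E]⁴/(ℏ³c⁵).
1 GeV⁴ → 1/(ℏ³c⁵) × (1 GeV in J)⁴ = 2.33 × 10²⁰ kg/m³.
Convert the energy scale: 510 TeV⁴ = 5.10 × 10¹⁴ GeV⁴.
Result: 5.10 × 10¹⁴ × 2.33 × 10²⁰ = 1.19 × 10³⁵ kg/m³.

1.19 × 10³⁵ kg/m³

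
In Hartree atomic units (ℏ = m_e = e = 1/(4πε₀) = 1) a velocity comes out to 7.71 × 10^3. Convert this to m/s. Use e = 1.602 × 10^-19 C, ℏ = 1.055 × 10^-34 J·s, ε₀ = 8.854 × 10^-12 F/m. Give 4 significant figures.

One atomic unit of velocity: v_au = e²/(4πε₀ℏ) = 2.186 × 10^6 m/s.
7.71 × 10^3 × 2.186 × 10^6 m/s = 1.686 × 10^10 m/s

1.686 × 10^10 m/s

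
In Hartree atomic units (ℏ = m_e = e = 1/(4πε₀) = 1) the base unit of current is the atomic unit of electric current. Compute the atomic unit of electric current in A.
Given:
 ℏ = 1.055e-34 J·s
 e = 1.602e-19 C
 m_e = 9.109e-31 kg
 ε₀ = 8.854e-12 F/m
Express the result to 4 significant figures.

6.612e-3 A

I_au = e E_h/ℏ = m_e e⁵/((4πε₀)²ℏ³)
E_h = 4.354e-18 J
e·E_h/ℏ = 6.612e-3 A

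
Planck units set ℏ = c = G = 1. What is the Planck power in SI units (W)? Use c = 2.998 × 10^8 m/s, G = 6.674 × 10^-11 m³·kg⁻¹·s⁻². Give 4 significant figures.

Dimensional analysis gives P_P = c⁵/G.
  = 2.422 × 10^42 / 6.674 × 10^-11
  = 3.629 × 10^52 W

3.629 × 10^52 W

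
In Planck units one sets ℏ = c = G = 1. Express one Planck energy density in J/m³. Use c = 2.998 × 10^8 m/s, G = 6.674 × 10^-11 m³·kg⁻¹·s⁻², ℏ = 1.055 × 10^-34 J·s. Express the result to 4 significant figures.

u_P = c⁷/(ℏG²)
  = 2.177 × 10^59 / 4.699 × 10^-55
  = 4.632 × 10^113 J/m³

4.632 × 10^113 J/m³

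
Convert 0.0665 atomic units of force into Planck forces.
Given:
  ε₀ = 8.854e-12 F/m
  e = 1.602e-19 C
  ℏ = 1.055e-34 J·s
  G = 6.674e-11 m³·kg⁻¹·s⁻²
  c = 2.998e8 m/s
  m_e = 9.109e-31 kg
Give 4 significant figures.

atomic unit of force: F_au = E_h/a₀ = m_e²e⁶/((4πε₀)³ℏ⁴) = 8.220e-8 N
Planck force: F_P = c⁴/G = 1.210e44 N
0.0665 × 8.220e-8 / 1.210e44 = 4.516e-53

4.516e-53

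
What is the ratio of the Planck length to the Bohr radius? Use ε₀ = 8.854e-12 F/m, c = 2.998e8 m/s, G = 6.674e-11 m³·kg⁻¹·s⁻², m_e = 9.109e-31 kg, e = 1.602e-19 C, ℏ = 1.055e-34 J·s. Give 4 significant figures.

3.051e-25

Planck length: ℓ_P = √(ℏG/c³) = 1.616e-35 m
Bohr radius: a₀ = 4πε₀ℏ²/(m_e e²) = 5.297e-11 m
ratio = 1.616e-35 / 5.297e-11 = 3.051e-25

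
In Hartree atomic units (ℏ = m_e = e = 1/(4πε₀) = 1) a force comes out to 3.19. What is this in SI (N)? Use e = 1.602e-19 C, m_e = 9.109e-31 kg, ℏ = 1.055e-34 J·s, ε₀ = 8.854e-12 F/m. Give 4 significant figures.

One atomic unit of force: F_au = E_h/a₀ = m_e²e⁶/((4πε₀)³ℏ⁴) = 8.220e-8 N.
3.19 × 8.220e-8 N = 2.622e-7 N

2.622e-7 N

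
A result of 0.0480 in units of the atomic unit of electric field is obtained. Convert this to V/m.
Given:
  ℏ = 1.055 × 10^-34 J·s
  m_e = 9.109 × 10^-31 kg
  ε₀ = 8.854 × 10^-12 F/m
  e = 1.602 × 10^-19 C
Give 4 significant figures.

One atomic unit of electric field: E_au = E_h/(e a₀) = m_e²e⁵/((4πε₀)³ℏ⁴) = 5.131 × 10^11 V/m.
0.0480 × 5.131 × 10^11 V/m = 2.463 × 10^10 V/m

2.463 × 10^10 V/m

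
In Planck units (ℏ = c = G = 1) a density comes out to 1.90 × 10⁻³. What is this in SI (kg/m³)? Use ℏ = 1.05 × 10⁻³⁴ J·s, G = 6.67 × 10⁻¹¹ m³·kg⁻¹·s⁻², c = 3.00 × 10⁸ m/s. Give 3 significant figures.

One Planck density: ρ_P = c⁵/(ℏG²) = 5.20 × 10⁹⁶ kg/m³.
1.90 × 10⁻³ × 5.20 × 10⁹⁶ kg/m³ = 9.88 × 10⁹³ kg/m³

9.88 × 10⁹³ kg/m³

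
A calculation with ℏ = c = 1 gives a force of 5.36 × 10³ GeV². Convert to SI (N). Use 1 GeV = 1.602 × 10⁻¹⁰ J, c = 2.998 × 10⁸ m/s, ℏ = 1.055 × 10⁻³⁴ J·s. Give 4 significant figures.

4.349 × 10⁹ N

Force is [E]/[L] = [E]²/(ℏc); restore (ℏc)⁻¹.
1 GeV² → 1/(ℏc) × (1 GeV in J)² = 8.114 × 10⁵ N.
Result: 5.36 × 10³ × 8.114 × 10⁵ = 4.349 × 10⁹ N.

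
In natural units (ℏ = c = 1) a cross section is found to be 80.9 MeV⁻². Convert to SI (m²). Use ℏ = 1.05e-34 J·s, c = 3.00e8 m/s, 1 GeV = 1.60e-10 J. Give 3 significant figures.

3.14e-24 m²

Area is [L]² = [E]⁻²·(ℏc)²; restore (ℏc)².
1 GeV⁻² → (ℏc)² × (1 GeV in J)⁻² = 3.88e-32 m².
Convert the energy scale: 80.9 MeV⁻² = 8.09e7 GeV⁻².
Result: 8.09e7 × 3.88e-32 = 3.14e-24 m².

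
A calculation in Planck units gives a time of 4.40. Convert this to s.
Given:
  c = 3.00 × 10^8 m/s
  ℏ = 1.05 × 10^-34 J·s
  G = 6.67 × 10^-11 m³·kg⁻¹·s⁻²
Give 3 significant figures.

One Planck time: t_P = √(ℏG/c⁵) = 5.37 × 10^-44 s.
4.40 × 5.37 × 10^-44 s = 2.36 × 10^-43 s

2.36 × 10^-43 s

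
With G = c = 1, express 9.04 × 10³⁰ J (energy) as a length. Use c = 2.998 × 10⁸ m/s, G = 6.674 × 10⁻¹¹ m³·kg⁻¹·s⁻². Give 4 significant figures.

7.468 × 10⁻¹⁴ m

Energy → length via G/c⁴.
9.04 × 10³⁰ J × (G/c⁴) = 7.468 × 10⁻¹⁴ m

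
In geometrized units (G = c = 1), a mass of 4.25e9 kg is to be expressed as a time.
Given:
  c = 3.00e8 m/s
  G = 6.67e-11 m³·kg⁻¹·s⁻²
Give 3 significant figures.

1.05e-26 s

Mass → time via G/c³.
4.25e9 kg × (G/c³) = 1.05e-26 s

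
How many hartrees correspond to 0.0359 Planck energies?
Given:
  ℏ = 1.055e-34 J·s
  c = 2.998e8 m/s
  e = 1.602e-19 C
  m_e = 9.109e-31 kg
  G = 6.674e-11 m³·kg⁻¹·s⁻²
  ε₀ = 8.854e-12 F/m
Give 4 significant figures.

1.613e25

Planck energy: E_P = √(ℏc⁵/G) = 1.957e9 J
hartree: E_h = m_e e⁴/(4πε₀ℏ)² = 4.354e-18 J
0.0359 × 1.957e9 / 4.354e-18 = 1.613e25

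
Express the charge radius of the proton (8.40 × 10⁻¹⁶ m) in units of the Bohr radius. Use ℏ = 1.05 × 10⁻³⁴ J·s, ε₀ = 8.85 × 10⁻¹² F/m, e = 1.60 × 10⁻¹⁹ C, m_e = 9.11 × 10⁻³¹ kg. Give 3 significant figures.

1.60 × 10⁻⁵

Bohr radius: a₀ = 4πε₀ℏ²/(m_e e²) = 5.26 × 10⁻¹¹ m.
8.40 × 10⁻¹⁶ / 5.26 × 10⁻¹¹ = 1.60 × 10⁻⁵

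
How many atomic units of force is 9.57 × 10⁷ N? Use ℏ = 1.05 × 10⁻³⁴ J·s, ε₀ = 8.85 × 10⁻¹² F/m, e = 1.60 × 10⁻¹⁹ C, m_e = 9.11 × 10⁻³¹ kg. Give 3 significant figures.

1.15 × 10¹⁵

atomic unit of force: F_au = E_h/a₀ = m_e²e⁶/((4πε₀)³ℏ⁴) = 8.33 × 10⁻⁸ N.
9.57 × 10⁷ / 8.33 × 10⁻⁸ = 1.15 × 10¹⁵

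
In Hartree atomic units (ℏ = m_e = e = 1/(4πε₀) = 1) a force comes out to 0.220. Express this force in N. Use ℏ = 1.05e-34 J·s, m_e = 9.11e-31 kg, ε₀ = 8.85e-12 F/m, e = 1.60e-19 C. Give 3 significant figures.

One atomic unit of force: F_au = E_h/a₀ = m_e²e⁶/((4πε₀)³ℏ⁴) = 8.33e-8 N.
0.220 × 8.33e-8 N = 1.83e-8 N

1.83e-8 N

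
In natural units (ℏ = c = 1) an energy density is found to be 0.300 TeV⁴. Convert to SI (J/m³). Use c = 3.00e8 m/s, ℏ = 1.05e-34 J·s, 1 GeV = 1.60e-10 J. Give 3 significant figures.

[E]/[L]³ = [E]⁴/(ℏc)³; restore (ℏc)⁻³.
1 GeV⁴ → 1/(ℏc)³ × (1 GeV in J)⁴ = 2.10e37 J/m³.
Convert the energy scale: 0.300 TeV⁴ = 3.00e11 GeV⁴.
Result: 3.00e11 × 2.10e37 = 6.29e48 J/m³.

6.29e48 J/m³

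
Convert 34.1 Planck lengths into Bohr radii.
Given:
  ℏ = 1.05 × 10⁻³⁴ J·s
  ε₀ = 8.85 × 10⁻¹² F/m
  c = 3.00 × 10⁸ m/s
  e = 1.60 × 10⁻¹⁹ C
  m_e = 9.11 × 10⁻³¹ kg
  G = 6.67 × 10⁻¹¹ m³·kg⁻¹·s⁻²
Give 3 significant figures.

Planck length: ℓ_P = √(ℏG/c³) = 1.61 × 10⁻³⁵ m
Bohr radius: a₀ = 4πε₀ℏ²/(m_e e²) = 5.26 × 10⁻¹¹ m
34.1 × 1.61 × 10⁻³⁵ / 5.26 × 10⁻¹¹ = 1.04 × 10⁻²³

1.04 × 10⁻²³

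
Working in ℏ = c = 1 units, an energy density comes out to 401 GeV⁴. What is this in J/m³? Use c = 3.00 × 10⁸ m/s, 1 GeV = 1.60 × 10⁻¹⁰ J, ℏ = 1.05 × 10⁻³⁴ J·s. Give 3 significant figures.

8.41 × 10³⁹ J/m³

[E]/[L]³ = [E]⁴/(ℏc)³; restore (ℏc)⁻³.
1 GeV⁴ → 1/(ℏc)³ × (1 GeV in J)⁴ = 2.10 × 10³⁷ J/m³.
Result: 401 × 2.10 × 10³⁷ = 8.41 × 10³⁹ J/m³.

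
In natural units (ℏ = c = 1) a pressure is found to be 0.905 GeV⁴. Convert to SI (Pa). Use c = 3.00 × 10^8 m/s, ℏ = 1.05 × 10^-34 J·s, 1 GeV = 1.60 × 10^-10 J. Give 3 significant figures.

1.90 × 10^37 Pa

Pressure is [E]/[L]³ = [E]⁴/(ℏc)³.
1 GeV⁴ → 1/(ℏc)³ × (1 GeV in J)⁴ = 2.10 × 10^37 Pa.
Result: 0.905 × 2.10 × 10^37 = 1.90 × 10^37 Pa.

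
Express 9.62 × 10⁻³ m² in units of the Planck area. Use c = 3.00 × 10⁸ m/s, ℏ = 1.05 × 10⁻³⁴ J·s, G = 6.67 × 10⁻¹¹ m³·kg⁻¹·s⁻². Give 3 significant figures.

3.71 × 10⁶⁷

Planck area: A_P = ℏG/c³ = 2.59 × 10⁻⁷⁰ m².
9.62 × 10⁻³ / 2.59 × 10⁻⁷⁰ = 3.71 × 10⁶⁷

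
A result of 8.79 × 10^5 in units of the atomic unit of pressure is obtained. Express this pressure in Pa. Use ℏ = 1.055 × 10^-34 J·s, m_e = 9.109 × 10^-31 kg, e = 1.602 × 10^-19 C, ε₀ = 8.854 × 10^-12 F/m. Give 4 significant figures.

One atomic unit of pressure: P_au = E_h/a₀³ = m_e⁴e¹⁰/((4πε₀)⁵ℏ⁸) = 2.929 × 10^13 Pa.
8.79 × 10^5 × 2.929 × 10^13 Pa = 2.575 × 10^19 Pa

2.575 × 10^19 Pa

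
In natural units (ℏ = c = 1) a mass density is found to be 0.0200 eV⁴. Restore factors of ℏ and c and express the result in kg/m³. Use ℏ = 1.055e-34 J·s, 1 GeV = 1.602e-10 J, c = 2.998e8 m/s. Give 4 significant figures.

Mass density is [E]/(c²[L]³) = [E]⁴/(ℏ³c⁵).
1 GeV⁴ → 1/(ℏ³c⁵) × (1 GeV in J)⁴ = 2.316e20 kg/m³.
Convert the energy scale: 0.0200 eV⁴ = 2.00e-38 GeV⁴.
Result: 2.00e-38 × 2.316e20 = 4.632e-18 kg/m³.

4.632e-18 kg/m³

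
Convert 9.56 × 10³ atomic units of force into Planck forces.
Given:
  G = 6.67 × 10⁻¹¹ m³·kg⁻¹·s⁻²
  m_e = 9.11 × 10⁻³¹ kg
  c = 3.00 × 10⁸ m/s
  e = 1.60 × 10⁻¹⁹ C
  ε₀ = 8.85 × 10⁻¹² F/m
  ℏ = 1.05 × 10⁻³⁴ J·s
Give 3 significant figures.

atomic unit of force: F_au = E_h/a₀ = m_e²e⁶/((4πε₀)³ℏ⁴) = 8.33 × 10⁻⁸ N
Planck force: F_P = c⁴/G = 1.21 × 10⁴⁴ N
9.56 × 10³ × 8.33 × 10⁻⁸ / 1.21 × 10⁴⁴ = 6.56 × 10⁻⁴⁸

6.56 × 10⁻⁴⁸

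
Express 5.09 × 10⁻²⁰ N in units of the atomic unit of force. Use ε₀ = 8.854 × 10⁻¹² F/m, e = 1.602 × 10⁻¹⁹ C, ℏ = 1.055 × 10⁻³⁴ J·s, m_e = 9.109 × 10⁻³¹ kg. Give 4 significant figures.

6.192 × 10⁻¹³

atomic unit of force: F_au = E_h/a₀ = m_e²e⁶/((4πε₀)³ℏ⁴) = 8.220 × 10⁻⁸ N.
5.09 × 10⁻²⁰ / 8.220 × 10⁻⁸ = 6.192 × 10⁻¹³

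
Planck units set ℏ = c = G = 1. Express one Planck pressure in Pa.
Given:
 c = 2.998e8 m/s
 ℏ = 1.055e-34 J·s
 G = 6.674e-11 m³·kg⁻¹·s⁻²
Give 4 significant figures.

4.632e113 Pa

The unique combination of the constants set to 1 with dimensions of pressure is p_P = c⁷/(ℏG²).
  = 2.177e59 / 4.699e-55
  = 4.632e113 Pa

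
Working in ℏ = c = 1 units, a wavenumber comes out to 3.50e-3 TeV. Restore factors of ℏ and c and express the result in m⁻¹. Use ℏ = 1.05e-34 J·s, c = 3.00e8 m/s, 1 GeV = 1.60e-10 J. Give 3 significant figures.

Inverse length is [E]/(ℏc).
1 GeV → 1/(ℏc) × (1 GeV in J) = 5.08e15 m⁻¹.
Convert the energy scale: 3.50e-3 TeV = 3.50 GeV.
Result: 3.50 × 5.08e15 = 1.78e16 m⁻¹.

1.78e16 m⁻¹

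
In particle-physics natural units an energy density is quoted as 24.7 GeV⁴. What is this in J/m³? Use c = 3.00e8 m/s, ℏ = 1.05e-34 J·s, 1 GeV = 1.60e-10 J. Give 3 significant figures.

5.18e38 J/m³

[E]/[L]³ = [E]⁴/(ℏc)³; restore (ℏc)⁻³.
1 GeV⁴ → 1/(ℏc)³ × (1 GeV in J)⁴ = 2.10e37 J/m³.
Result: 24.7 × 2.10e37 = 5.18e38 J/m³.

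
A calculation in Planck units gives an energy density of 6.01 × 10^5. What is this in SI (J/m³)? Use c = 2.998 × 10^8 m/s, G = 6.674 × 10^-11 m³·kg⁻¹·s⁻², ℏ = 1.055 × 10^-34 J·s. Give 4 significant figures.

One Planck energy density: u_P = c⁷/(ℏG²) = 4.632 × 10^113 J/m³.
6.01 × 10^5 × 4.632 × 10^113 J/m³ = 2.784 × 10^119 J/m³

2.784 × 10^119 J/m³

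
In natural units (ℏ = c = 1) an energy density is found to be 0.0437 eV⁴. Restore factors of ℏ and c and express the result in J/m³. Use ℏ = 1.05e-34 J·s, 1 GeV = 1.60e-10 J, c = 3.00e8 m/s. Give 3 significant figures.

[E]/[L]³ = [E]⁴/(ℏc)³; restore (ℏc)⁻³.
1 GeV⁴ → 1/(ℏc)³ × (1 GeV in J)⁴ = 2.10e37 J/m³.
Convert the energy scale: 0.0437 eV⁴ = 4.37e-38 GeV⁴.
Result: 4.37e-38 × 2.10e37 = 0.916 J/m³.

0.916 J/m³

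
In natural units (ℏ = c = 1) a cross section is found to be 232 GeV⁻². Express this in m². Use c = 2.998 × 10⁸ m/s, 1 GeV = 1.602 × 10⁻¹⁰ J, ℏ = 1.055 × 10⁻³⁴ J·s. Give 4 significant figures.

9.043 × 10⁻³⁰ m²

Area is [L]² = [E]⁻²·(ℏc)²; restore (ℏc)².
1 GeV⁻² → (ℏc)² × (1 GeV in J)⁻² = 3.898 × 10⁻³² m².
Result: 232 × 3.898 × 10⁻³² = 9.043 × 10⁻³⁰ m².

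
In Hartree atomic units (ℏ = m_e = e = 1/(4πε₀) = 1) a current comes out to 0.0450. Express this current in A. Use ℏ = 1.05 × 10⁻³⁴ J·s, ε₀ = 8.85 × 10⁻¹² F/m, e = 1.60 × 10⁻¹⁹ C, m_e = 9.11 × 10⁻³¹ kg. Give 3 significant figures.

3.00 × 10⁻⁴ A

One atomic unit of electric current: I_au = e E_h/ℏ = m_e e⁵/((4πε₀)²ℏ³) = 6.67 × 10⁻³ A.
0.0450 × 6.67 × 10⁻³ A = 3.00 × 10⁻⁴ A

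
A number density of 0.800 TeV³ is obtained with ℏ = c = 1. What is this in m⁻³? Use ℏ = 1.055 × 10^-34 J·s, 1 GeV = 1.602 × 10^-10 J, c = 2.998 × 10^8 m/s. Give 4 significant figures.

Number density is [L]⁻³ = [E]³/(ℏc)³.
1 GeV³ → 1/(ℏc)³ × (1 GeV in J)³ = 1.299 × 10^47 m⁻³.
Convert the energy scale: 0.800 TeV³ = 8.00 × 10^8 GeV³.
Result: 8.00 × 10^8 × 1.299 × 10^47 = 1.040 × 10^56 m⁻³.

1.040 × 10^56 m⁻³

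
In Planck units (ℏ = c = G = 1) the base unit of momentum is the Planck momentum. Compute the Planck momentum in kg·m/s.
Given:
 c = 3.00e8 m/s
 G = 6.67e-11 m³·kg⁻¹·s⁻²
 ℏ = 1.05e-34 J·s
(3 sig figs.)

p_P = √(ℏc³/G)
  = √(42.5)
  = 6.52 kg·m/s

6.52 kg·m/s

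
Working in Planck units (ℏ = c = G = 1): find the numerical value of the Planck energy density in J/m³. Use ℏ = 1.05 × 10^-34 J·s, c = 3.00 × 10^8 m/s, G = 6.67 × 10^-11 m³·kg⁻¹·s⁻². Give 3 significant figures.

4.68 × 10^113 J/m³

Dimensional analysis gives u_P = c⁷/(ℏG²).
  = 2.19 × 10^59 / 4.67 × 10^-55
  = 4.68 × 10^113 J/m³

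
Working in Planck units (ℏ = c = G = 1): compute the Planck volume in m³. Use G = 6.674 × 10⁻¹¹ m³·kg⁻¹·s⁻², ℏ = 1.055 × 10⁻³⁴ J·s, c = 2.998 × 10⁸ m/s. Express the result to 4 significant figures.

The unique combination of the constants set to 1 with dimensions of volume is V_P = (ℏG/c³)^(3/2).
  = √(1.784 × 10⁻²⁰⁹)
  = 4.224 × 10⁻¹⁰⁵ m³

4.224 × 10⁻¹⁰⁵ m³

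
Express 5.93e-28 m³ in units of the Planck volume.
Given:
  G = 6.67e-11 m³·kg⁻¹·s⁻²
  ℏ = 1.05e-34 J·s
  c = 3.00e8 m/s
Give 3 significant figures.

Planck volume: V_P = (ℏG/c³)^(3/2) = 4.18e-105 m³.
5.93e-28 / 4.18e-105 = 1.42e77

1.42e77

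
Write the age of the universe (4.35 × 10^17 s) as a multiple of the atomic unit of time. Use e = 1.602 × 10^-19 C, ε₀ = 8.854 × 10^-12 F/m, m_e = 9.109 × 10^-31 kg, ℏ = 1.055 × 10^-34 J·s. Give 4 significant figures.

atomic unit of time: τ_au = (4πε₀)²ℏ³/(m_e e⁴) = 2.423 × 10^-17 s.
4.35 × 10^17 / 2.423 × 10^-17 = 1.795 × 10^34

1.795 × 10^34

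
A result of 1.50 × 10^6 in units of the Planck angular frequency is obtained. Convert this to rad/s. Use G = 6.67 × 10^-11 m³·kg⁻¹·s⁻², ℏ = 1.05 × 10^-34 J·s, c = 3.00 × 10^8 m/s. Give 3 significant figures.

2.79 × 10^49 rad/s

One Planck angular frequency: ω_P = √(c⁵/(ℏG)) = 1.86 × 10^43 rad/s.
1.50 × 10^6 × 1.86 × 10^43 rad/s = 2.79 × 10^49 rad/s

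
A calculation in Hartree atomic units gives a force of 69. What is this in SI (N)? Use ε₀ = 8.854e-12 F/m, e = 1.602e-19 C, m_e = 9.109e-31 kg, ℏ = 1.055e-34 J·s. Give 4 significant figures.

5.672e-6 N

One atomic unit of force: F_au = E_h/a₀ = m_e²e⁶/((4πε₀)³ℏ⁴) = 8.220e-8 N.
69 × 8.220e-8 N = 5.672e-6 N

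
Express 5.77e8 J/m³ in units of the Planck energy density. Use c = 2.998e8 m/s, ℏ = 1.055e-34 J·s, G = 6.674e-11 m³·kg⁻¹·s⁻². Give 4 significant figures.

Planck energy density: u_P = c⁷/(ℏG²) = 4.632e113 J/m³.
5.77e8 / 4.632e113 = 1.246e-105

1.246e-105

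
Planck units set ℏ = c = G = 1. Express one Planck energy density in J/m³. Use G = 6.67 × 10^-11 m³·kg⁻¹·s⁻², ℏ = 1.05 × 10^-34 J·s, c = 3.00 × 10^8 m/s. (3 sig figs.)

4.68 × 10^113 J/m³

Dimensional analysis gives u_P = c⁷/(ℏG²).
  = 2.19 × 10^59 / 4.67 × 10^-55
  = 4.68 × 10^113 J/m³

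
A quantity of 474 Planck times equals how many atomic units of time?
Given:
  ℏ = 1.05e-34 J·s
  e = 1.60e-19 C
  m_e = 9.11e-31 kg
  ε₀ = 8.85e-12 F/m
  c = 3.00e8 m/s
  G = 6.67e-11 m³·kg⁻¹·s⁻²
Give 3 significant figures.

Planck time: t_P = √(ℏG/c⁵) = 5.37e-44 s
atomic unit of time: τ_au = (4πε₀)²ℏ³/(m_e e⁴) = 2.40e-17 s
474 × 5.37e-44 / 2.40e-17 = 1.06e-24

1.06e-24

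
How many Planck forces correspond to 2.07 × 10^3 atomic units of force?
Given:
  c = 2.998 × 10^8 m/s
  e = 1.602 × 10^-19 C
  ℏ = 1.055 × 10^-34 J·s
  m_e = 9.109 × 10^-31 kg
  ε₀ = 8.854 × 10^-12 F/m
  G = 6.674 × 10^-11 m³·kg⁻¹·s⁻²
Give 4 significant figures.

atomic unit of force: F_au = E_h/a₀ = m_e²e⁶/((4πε₀)³ℏ⁴) = 8.220 × 10^-8 N
Planck force: F_P = c⁴/G = 1.210 × 10^44 N
2.07 × 10^3 × 8.220 × 10^-8 / 1.210 × 10^44 = 1.406 × 10^-48

1.406 × 10^-48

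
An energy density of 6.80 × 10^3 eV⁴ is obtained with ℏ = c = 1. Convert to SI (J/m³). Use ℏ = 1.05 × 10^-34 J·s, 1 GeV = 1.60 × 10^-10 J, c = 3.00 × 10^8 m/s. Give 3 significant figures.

[E]/[L]³ = [E]⁴/(ℏc)³; restore (ℏc)⁻³.
1 GeV⁴ → 1/(ℏc)³ × (1 GeV in J)⁴ = 2.10 × 10^37 J/m³.
Convert the energy scale: 6.80 × 10^3 eV⁴ = 6.80 × 10^-33 GeV⁴.
Result: 6.80 × 10^-33 × 2.10 × 10^37 = 1.43 × 10^5 J/m³.

1.43 × 10^5 J/m³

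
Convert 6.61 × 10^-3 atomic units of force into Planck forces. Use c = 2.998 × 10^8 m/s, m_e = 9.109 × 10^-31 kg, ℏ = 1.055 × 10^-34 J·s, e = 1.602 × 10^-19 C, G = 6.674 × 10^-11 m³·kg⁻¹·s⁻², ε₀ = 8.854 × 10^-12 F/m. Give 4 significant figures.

4.489 × 10^-54

atomic unit of force: F_au = E_h/a₀ = m_e²e⁶/((4πε₀)³ℏ⁴) = 8.220 × 10^-8 N
Planck force: F_P = c⁴/G = 1.210 × 10^44 N
6.61 × 10^-3 × 8.220 × 10^-8 / 1.210 × 10^44 = 4.489 × 10^-54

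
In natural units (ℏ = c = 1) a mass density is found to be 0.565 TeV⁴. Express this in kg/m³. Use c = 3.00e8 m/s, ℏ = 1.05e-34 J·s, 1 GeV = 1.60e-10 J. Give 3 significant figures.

1.32e32 kg/m³

Mass density is [E]/(c²[L]³) = [E]⁴/(ℏ³c⁵).
1 GeV⁴ → 1/(ℏ³c⁵) × (1 GeV in J)⁴ = 2.33e20 kg/m³.
Convert the energy scale: 0.565 TeV⁴ = 5.65e11 GeV⁴.
Result: 5.65e11 × 2.33e20 = 1.32e32 kg/m³.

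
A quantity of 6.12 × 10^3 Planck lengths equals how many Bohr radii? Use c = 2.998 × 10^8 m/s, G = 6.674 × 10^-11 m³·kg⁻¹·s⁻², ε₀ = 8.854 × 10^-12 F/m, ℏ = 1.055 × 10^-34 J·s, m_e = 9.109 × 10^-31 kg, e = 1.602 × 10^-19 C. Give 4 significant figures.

Planck length: ℓ_P = √(ℏG/c³) = 1.616 × 10^-35 m
Bohr radius: a₀ = 4πε₀ℏ²/(m_e e²) = 5.297 × 10^-11 m
6.12 × 10^3 × 1.616 × 10^-35 / 5.297 × 10^-11 = 1.868 × 10^-21

1.868 × 10^-21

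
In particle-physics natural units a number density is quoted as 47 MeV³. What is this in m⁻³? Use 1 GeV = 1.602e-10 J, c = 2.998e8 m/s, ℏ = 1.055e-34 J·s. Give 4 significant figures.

Number density is [L]⁻³ = [E]³/(ℏc)³.
1 GeV³ → 1/(ℏc)³ × (1 GeV in J)³ = 1.299e47 m⁻³.
Convert the energy scale: 47 MeV³ = 4.70e-8 GeV³.
Result: 4.70e-8 × 1.299e47 = 6.107e39 m⁻³.

6.107e39 m⁻³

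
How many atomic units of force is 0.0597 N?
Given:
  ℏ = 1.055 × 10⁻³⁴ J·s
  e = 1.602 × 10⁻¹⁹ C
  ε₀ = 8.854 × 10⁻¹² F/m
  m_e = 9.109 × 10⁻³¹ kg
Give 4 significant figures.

7.263 × 10⁵

atomic unit of force: F_au = E_h/a₀ = m_e²e⁶/((4πε₀)³ℏ⁴) = 8.220 × 10⁻⁸ N.
0.0597 / 8.220 × 10⁻⁸ = 7.263 × 10⁵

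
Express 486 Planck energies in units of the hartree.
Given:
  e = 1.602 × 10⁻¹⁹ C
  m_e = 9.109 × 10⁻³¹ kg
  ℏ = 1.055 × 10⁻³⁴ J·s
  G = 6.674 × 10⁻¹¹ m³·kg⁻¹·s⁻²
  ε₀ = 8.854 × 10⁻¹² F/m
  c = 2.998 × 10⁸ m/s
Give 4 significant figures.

2.184 × 10²⁹

Planck energy: E_P = √(ℏc⁵/G) = 1.957 × 10⁹ J
hartree: E_h = m_e e⁴/(4πε₀ℏ)² = 4.354 × 10⁻¹⁸ J
486 × 1.957 × 10⁹ / 4.354 × 10⁻¹⁸ = 2.184 × 10²⁹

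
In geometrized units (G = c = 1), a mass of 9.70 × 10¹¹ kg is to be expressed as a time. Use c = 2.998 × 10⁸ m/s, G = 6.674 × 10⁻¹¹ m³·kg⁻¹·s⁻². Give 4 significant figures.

Mass → time via G/c³.
9.70 × 10¹¹ kg × (G/c³) = 2.402 × 10⁻²⁴ s

2.402 × 10⁻²⁴ s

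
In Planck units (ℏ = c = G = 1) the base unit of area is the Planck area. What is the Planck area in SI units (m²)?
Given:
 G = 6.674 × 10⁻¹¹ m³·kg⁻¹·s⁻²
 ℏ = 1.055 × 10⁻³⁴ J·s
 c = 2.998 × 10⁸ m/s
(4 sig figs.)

A_P = ℏG/c³
  = 7.041 × 10⁻⁴⁵ / 2.695 × 10²⁵
  = 2.613 × 10⁻⁷⁰ m²

2.613 × 10⁻⁷⁰ m²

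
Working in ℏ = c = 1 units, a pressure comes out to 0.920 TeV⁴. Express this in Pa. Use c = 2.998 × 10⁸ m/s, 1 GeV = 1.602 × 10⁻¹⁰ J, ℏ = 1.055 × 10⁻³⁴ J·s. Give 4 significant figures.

1.915 × 10⁴⁹ Pa

Pressure is [E]/[L]³ = [E]⁴/(ℏc)³.
1 GeV⁴ → 1/(ℏc)³ × (1 GeV in J)⁴ = 2.082 × 10³⁷ Pa.
Convert the energy scale: 0.920 TeV⁴ = 9.20 × 10¹¹ GeV⁴.
Result: 9.20 × 10¹¹ × 2.082 × 10³⁷ = 1.915 × 10⁴⁹ Pa.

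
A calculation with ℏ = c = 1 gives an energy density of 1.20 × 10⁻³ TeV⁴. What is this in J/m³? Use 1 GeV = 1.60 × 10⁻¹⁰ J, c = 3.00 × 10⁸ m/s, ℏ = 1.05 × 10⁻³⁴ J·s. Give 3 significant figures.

[E]/[L]³ = [E]⁴/(ℏc)³; restore (ℏc)⁻³.
1 GeV⁴ → 1/(ℏc)³ × (1 GeV in J)⁴ = 2.10 × 10³⁷ J/m³.
Convert the energy scale: 1.20 × 10⁻³ TeV⁴ = 1.20 × 10⁹ GeV⁴.
Result: 1.20 × 10⁹ × 2.10 × 10³⁷ = 2.52 × 10⁴⁶ J/m³.

2.52 × 10⁴⁶ J/m³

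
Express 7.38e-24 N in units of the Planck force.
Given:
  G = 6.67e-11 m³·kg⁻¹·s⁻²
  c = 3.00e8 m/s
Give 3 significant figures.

6.08e-68

Planck force: F_P = c⁴/G = 1.21e44 N.
7.38e-24 / 1.21e44 = 6.08e-68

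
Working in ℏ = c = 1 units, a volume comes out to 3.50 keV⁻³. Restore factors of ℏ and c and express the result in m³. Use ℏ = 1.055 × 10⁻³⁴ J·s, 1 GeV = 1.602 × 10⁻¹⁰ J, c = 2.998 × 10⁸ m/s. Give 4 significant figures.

Volume is [L]³ = [E]⁻³·(ℏc)³.
1 GeV⁻³ → (ℏc)³ × (1 GeV in J)⁻³ = 7.696 × 10⁻⁴⁸ m³.
Convert the energy scale: 3.50 keV⁻³ = 3.50 × 10¹⁸ GeV⁻³.
Result: 3.50 × 10¹⁸ × 7.696 × 10⁻⁴⁸ = 2.694 × 10⁻²⁹ m³.

2.694 × 10⁻²⁹ m³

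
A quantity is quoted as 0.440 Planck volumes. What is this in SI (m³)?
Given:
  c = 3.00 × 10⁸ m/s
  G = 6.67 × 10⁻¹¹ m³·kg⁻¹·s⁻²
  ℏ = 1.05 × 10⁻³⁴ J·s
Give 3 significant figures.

One Planck volume: V_P = (ℏG/c³)^(3/2) = 4.18 × 10⁻¹⁰⁵ m³.
0.440 × 4.18 × 10⁻¹⁰⁵ m³ = 1.84 × 10⁻¹⁰⁵ m³

1.84 × 10⁻¹⁰⁵ m³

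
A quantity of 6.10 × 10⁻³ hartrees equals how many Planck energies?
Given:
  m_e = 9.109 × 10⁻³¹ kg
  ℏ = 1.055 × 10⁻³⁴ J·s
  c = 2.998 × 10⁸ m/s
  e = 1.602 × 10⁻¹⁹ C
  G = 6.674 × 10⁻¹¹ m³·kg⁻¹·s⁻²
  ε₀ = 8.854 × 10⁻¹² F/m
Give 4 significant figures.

1.357 × 10⁻²⁹

hartree: E_h = m_e e⁴/(4πε₀ℏ)² = 4.354 × 10⁻¹⁸ J
Planck energy: E_P = √(ℏc⁵/G) = 1.957 × 10⁹ J
6.10 × 10⁻³ × 4.354 × 10⁻¹⁸ / 1.957 × 10⁹ = 1.357 × 10⁻²⁹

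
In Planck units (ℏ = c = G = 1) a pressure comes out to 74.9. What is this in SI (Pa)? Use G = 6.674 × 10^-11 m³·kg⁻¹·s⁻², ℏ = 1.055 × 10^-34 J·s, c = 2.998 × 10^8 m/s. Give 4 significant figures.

3.470 × 10^115 Pa

One Planck pressure: p_P = c⁷/(ℏG²) = 4.632 × 10^113 Pa.
74.9 × 4.632 × 10^113 Pa = 3.470 × 10^115 Pa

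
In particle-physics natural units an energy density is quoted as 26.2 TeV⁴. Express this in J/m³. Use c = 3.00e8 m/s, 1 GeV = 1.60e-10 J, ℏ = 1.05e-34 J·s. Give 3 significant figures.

5.49e50 J/m³

[E]/[L]³ = [E]⁴/(ℏc)³; restore (ℏc)⁻³.
1 GeV⁴ → 1/(ℏc)³ × (1 GeV in J)⁴ = 2.10e37 J/m³.
Convert the energy scale: 26.2 TeV⁴ = 2.62e13 GeV⁴.
Result: 2.62e13 × 2.10e37 = 5.49e50 J/m³.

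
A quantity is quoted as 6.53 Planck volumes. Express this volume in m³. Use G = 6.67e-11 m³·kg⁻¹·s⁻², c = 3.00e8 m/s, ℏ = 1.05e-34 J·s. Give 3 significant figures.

2.73e-104 m³

One Planck volume: V_P = (ℏG/c³)^(3/2) = 4.18e-105 m³.
6.53 × 4.18e-105 m³ = 2.73e-104 m³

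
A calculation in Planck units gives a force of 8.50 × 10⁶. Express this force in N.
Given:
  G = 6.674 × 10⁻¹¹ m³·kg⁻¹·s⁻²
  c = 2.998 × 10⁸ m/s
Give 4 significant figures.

1.029 × 10⁵¹ N

One Planck force: F_P = c⁴/G = 1.210 × 10⁴⁴ N.
8.50 × 10⁶ × 1.210 × 10⁴⁴ N = 1.029 × 10⁵¹ N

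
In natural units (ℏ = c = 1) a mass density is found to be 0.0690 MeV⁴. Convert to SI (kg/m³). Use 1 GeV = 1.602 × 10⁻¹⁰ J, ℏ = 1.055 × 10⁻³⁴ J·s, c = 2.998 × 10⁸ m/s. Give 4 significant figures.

Mass density is [E]/(c²[L]³) = [E]⁴/(ℏ³c⁵).
1 GeV⁴ → 1/(ℏ³c⁵) × (1 GeV in J)⁴ = 2.316 × 10²⁰ kg/m³.
Convert the energy scale: 0.0690 MeV⁴ = 6.90 × 10⁻¹⁴ GeV⁴.
Result: 6.90 × 10⁻¹⁴ × 2.316 × 10²⁰ = 1.598 × 10⁷ kg/m³.

1.598 × 10⁷ kg/m³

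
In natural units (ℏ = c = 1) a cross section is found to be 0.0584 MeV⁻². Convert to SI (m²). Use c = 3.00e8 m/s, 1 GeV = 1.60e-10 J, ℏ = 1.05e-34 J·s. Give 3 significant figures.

Area is [L]² = [E]⁻²·(ℏc)²; restore (ℏc)².
1 GeV⁻² → (ℏc)² × (1 GeV in J)⁻² = 3.88e-32 m².
Convert the energy scale: 0.0584 MeV⁻² = 5.84e4 GeV⁻².
Result: 5.84e4 × 3.88e-32 = 2.26e-27 m².

2.26e-27 m²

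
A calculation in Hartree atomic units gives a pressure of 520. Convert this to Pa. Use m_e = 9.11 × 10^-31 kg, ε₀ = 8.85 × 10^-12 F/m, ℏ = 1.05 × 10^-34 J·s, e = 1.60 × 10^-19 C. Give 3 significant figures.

One atomic unit of pressure: P_au = E_h/a₀³ = m_e⁴e¹⁰/((4πε₀)⁵ℏ⁸) = 3.01 × 10^13 Pa.
520 × 3.01 × 10^13 Pa = 1.57 × 10^16 Pa

1.57 × 10^16 Pa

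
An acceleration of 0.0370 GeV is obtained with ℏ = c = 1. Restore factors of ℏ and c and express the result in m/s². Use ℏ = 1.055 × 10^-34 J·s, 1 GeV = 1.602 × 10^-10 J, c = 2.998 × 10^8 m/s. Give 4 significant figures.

Acceleration is [L]/[T]² = c·[E]/ℏ.
1 GeV → c/ℏ × (1 GeV in J) = 4.552 × 10^32 m/s².
Result: 0.0370 × 4.552 × 10^32 = 1.684 × 10^31 m/s².

1.684 × 10^31 m/s²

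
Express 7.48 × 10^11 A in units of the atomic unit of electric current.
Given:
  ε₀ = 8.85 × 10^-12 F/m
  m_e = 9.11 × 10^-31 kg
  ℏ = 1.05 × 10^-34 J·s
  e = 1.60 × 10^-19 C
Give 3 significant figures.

atomic unit of electric current: I_au = e E_h/ℏ = m_e e⁵/((4πε₀)²ℏ³) = 6.67 × 10^-3 A.
7.48 × 10^11 / 6.67 × 10^-3 = 1.12 × 10^14

1.12 × 10^14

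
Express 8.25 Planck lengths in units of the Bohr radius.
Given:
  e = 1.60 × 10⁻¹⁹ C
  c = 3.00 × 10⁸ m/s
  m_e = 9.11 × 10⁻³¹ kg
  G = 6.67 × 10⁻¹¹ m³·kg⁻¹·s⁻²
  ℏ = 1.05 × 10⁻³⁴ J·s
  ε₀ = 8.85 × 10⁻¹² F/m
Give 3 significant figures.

Planck length: ℓ_P = √(ℏG/c³) = 1.61 × 10⁻³⁵ m
Bohr radius: a₀ = 4πε₀ℏ²/(m_e e²) = 5.26 × 10⁻¹¹ m
8.25 × 1.61 × 10⁻³⁵ / 5.26 × 10⁻¹¹ = 2.53 × 10⁻²⁴

2.53 × 10⁻²⁴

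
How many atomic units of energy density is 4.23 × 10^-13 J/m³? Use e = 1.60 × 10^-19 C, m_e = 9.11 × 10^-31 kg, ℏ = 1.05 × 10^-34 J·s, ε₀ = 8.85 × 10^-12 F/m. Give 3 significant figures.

1.40 × 10^-26

atomic unit of energy density: u_au = E_h/a₀³ = m_e⁴e¹⁰/((4πε₀)⁵ℏ⁸) = 3.01 × 10^13 J/m³.
4.23 × 10^-13 / 3.01 × 10^13 = 1.40 × 10^-26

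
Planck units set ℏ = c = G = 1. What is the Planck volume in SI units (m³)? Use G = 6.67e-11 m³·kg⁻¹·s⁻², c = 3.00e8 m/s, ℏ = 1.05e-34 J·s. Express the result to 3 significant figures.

4.18e-105 m³

From ℏ = c = G = 1 the volume scale is V_P = (ℏG/c³)^(3/2).
  = √(1.75e-209)
  = 4.18e-105 m³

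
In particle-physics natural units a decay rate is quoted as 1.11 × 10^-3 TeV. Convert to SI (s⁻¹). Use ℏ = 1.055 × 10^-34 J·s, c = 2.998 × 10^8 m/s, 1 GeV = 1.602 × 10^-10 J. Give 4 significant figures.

1.686 × 10^24 s⁻¹

A rate is [E]/ℏ; divide by ℏ.
1 GeV → 1/ℏ × (1 GeV in J) = 1.518 × 10^24 s⁻¹.
Convert the energy scale: 1.11 × 10^-3 TeV = 1.11 GeV.
Result: 1.11 × 1.518 × 10^24 = 1.686 × 10^24 s⁻¹.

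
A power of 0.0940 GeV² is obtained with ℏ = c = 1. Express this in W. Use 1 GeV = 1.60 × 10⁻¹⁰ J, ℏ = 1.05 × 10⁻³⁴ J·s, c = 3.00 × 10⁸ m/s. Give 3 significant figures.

2.29 × 10¹³ W

Power is [E]/[T] = [E]²/ℏ.
1 GeV² → 1/ℏ × (1 GeV in J)² = 2.44 × 10¹⁴ W.
Result: 0.0940 × 2.44 × 10¹⁴ = 2.29 × 10¹³ W.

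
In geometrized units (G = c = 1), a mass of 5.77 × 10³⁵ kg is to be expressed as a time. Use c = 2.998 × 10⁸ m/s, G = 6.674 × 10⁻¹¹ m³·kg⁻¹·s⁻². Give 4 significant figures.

1.429 s

Mass → time via G/c³.
5.77 × 10³⁵ kg × (G/c³) = 1.429 s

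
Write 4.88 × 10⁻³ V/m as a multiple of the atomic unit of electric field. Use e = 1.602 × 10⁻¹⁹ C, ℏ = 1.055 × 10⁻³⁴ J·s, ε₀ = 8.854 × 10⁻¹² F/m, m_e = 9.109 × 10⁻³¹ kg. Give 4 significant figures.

9.511 × 10⁻¹⁵

atomic unit of electric field: E_au = E_h/(e a₀) = m_e²e⁵/((4πε₀)³ℏ⁴) = 5.131 × 10¹¹ V/m.
4.88 × 10⁻³ / 5.131 × 10¹¹ = 9.511 × 10⁻¹⁵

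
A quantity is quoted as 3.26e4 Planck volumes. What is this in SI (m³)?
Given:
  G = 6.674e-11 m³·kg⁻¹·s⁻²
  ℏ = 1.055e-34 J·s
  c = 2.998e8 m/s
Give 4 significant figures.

1.377e-100 m³

One Planck volume: V_P = (ℏG/c³)^(3/2) = 4.224e-105 m³.
3.26e4 × 4.224e-105 m³ = 1.377e-100 m³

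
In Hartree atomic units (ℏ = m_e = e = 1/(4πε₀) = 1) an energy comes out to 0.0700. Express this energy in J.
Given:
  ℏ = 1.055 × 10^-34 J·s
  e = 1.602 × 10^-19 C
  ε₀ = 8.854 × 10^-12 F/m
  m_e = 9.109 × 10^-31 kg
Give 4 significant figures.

One hartree: E_h = m_e e⁴/(4πε₀ℏ)² = 4.354 × 10^-18 J.
0.0700 × 4.354 × 10^-18 J = 3.048 × 10^-19 J

3.048 × 10^-19 J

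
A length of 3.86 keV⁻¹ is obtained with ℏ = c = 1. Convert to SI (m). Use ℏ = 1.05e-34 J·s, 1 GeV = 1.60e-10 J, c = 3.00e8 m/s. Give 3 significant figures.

7.60e-10 m

A length is [E]⁻¹ in ℏ=c=1; restore one factor of ℏc.
1 GeV⁻¹ → ℏc × (1 GeV in J)⁻¹ = 1.97e-16 m.
Convert the energy scale: 3.86 keV⁻¹ = 3.86e6 GeV⁻¹.
Result: 3.86e6 × 1.97e-16 = 7.60e-10 m.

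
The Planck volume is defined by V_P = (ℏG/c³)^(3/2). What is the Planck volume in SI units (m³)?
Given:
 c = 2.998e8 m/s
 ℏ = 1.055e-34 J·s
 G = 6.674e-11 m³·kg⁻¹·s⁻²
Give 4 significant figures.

4.224e-105 m³

V_P = (ℏG/c³)^(3/2)
  = √(1.784e-209)
  = 4.224e-105 m³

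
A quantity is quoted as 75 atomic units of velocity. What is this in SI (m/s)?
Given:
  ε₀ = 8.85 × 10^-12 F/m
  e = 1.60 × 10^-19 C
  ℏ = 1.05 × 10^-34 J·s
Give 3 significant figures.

One atomic unit of velocity: v_au = e²/(4πε₀ℏ) = 2.19 × 10^6 m/s.
75 × 2.19 × 10^6 m/s = 1.64 × 10^8 m/s

1.64 × 10^8 m/s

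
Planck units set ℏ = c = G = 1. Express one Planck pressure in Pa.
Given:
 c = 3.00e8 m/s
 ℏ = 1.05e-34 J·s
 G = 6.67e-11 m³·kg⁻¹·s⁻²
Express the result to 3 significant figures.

Dimensional analysis gives p_P = c⁷/(ℏG²).
  = 2.19e59 / 4.67e-55
  = 4.68e113 Pa

4.68e113 Pa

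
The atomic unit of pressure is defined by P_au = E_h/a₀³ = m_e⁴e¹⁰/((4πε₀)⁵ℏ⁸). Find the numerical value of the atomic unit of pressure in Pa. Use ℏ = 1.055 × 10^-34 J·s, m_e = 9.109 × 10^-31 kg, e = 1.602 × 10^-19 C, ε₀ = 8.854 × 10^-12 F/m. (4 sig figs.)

P_au = E_h/a₀³ = m_e⁴e¹⁰/((4πε₀)⁵ℏ⁸)
E_h = 4.354 × 10^-18 J
a₀ = 5.297 × 10^-11 m
E_h/a₀³ = 2.929 × 10^13 Pa

2.929 × 10^13 Pa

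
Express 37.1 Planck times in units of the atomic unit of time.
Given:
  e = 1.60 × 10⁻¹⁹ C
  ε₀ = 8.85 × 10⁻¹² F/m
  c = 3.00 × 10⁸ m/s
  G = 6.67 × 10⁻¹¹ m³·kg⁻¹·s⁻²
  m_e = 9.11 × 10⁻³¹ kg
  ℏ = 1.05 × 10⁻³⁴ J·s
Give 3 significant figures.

8.31 × 10⁻²⁶

Planck time: t_P = √(ℏG/c⁵) = 5.37 × 10⁻⁴⁴ s
atomic unit of time: τ_au = (4πε₀)²ℏ³/(m_e e⁴) = 2.40 × 10⁻¹⁷ s
37.1 × 5.37 × 10⁻⁴⁴ / 2.40 × 10⁻¹⁷ = 8.31 × 10⁻²⁶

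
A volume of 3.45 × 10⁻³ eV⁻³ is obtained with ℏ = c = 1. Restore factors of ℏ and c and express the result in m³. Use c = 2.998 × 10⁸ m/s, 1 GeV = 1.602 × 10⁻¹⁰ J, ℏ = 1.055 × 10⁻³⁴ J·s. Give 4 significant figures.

2.655 × 10⁻²³ m³

Volume is [L]³ = [E]⁻³·(ℏc)³.
1 GeV⁻³ → (ℏc)³ × (1 GeV in J)⁻³ = 7.696 × 10⁻⁴⁸ m³.
Convert the energy scale: 3.45 × 10⁻³ eV⁻³ = 3.45 × 10²⁴ GeV⁻³.
Result: 3.45 × 10²⁴ × 7.696 × 10⁻⁴⁸ = 2.655 × 10⁻²³ m³.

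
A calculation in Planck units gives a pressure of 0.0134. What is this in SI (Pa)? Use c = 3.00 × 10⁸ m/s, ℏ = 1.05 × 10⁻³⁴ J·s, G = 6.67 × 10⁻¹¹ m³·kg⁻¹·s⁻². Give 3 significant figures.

One Planck pressure: p_P = c⁷/(ℏG²) = 4.68 × 10¹¹³ Pa.
0.0134 × 4.68 × 10¹¹³ Pa = 6.27 × 10¹¹¹ Pa

6.27 × 10¹¹¹ Pa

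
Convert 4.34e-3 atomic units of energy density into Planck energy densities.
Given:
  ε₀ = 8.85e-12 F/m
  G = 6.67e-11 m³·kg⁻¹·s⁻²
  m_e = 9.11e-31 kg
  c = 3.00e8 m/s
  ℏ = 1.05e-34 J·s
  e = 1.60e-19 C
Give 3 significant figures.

atomic unit of energy density: u_au = E_h/a₀³ = m_e⁴e¹⁰/((4πε₀)⁵ℏ⁸) = 3.01e13 J/m³
Planck energy density: u_P = c⁷/(ℏG²) = 4.68e113 J/m³
4.34e-3 × 3.01e13 / 4.68e113 = 2.79e-103

2.79e-103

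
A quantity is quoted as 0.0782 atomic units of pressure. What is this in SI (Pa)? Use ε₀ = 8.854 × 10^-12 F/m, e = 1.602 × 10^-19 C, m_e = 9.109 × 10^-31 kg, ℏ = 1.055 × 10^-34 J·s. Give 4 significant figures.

One atomic unit of pressure: P_au = E_h/a₀³ = m_e⁴e¹⁰/((4πε₀)⁵ℏ⁸) = 2.929 × 10^13 Pa.
0.0782 × 2.929 × 10^13 Pa = 2.291 × 10^12 Pa

2.291 × 10^12 Pa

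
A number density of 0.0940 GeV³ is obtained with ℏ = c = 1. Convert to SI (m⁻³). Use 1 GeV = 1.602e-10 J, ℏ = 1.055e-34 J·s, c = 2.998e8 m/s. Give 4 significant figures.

Number density is [L]⁻³ = [E]³/(ℏc)³.
1 GeV³ → 1/(ℏc)³ × (1 GeV in J)³ = 1.299e47 m⁻³.
Result: 0.0940 × 1.299e47 = 1.221e46 m⁻³.

1.221e46 m⁻³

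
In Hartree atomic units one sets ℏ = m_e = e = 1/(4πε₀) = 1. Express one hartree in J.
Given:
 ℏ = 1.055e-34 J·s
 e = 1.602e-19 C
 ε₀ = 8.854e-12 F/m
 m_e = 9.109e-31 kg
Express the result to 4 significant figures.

4.354e-18 J

E_h = m_e e⁴/(4πε₀ℏ)²
  = 6.000e-106 / 1.378e-88
  = 4.354e-18 J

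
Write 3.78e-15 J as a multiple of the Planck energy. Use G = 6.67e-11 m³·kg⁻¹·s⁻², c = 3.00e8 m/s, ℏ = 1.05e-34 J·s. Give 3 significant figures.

Planck energy: E_P = √(ℏc⁵/G) = 1.96e9 J.
3.78e-15 / 1.96e9 = 1.93e-24

1.93e-24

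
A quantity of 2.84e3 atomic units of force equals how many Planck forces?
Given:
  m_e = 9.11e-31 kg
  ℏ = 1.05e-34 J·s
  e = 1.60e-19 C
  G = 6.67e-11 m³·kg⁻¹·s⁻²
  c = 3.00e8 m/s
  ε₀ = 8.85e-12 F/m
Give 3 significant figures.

atomic unit of force: F_au = E_h/a₀ = m_e²e⁶/((4πε₀)³ℏ⁴) = 8.33e-8 N
Planck force: F_P = c⁴/G = 1.21e44 N
2.84e3 × 8.33e-8 / 1.21e44 = 1.95e-48

1.95e-48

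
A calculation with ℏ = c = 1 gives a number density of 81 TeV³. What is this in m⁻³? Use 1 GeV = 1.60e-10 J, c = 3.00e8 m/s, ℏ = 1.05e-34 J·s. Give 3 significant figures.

Number density is [L]⁻³ = [E]³/(ℏc)³.
1 GeV³ → 1/(ℏc)³ × (1 GeV in J)³ = 1.31e47 m⁻³.
Convert the energy scale: 81 TeV³ = 8.10e10 GeV³.
Result: 8.10e10 × 1.31e47 = 1.06e58 m⁻³.

1.06e58 m⁻³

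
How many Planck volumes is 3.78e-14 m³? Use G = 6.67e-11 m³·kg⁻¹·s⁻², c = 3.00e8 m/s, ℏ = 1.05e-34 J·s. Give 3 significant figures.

9.05e90

Planck volume: V_P = (ℏG/c³)^(3/2) = 4.18e-105 m³.
3.78e-14 / 4.18e-105 = 9.05e90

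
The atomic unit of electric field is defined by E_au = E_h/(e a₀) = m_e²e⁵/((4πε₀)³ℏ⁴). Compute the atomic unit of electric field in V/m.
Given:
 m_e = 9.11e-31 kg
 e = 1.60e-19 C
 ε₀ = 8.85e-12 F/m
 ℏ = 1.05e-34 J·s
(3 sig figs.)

5.20e11 V/m

E_au = E_h/(e a₀) = m_e²e⁵/((4πε₀)³ℏ⁴)
E_h = 4.38e-18 J
a₀ = 5.26e-11 m
E_h/(e·a₀) = 5.20e11 V/m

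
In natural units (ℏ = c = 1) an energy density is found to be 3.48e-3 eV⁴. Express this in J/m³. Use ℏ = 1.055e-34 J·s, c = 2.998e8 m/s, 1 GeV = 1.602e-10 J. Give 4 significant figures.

[E]/[L]³ = [E]⁴/(ℏc)³; restore (ℏc)⁻³.
1 GeV⁴ → 1/(ℏc)³ × (1 GeV in J)⁴ = 2.082e37 J/m³.
Convert the energy scale: 3.48e-3 eV⁴ = 3.48e-39 GeV⁴.
Result: 3.48e-39 × 2.082e37 = 0.07244 J/m³.

0.07244 J/m³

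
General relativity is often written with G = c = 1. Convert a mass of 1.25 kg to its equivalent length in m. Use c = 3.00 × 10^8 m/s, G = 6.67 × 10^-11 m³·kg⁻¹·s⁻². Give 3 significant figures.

9.26 × 10^-28 m

In G = c = 1 units mass has dimensions of length; the conversion factor is G/c².
1.25 kg × (G/c²) = 9.26 × 10^-28 m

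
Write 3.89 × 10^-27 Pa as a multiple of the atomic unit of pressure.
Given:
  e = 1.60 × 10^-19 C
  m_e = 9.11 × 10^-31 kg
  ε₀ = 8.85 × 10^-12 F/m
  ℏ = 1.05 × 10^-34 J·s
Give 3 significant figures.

atomic unit of pressure: P_au = E_h/a₀³ = m_e⁴e¹⁰/((4πε₀)⁵ℏ⁸) = 3.01 × 10^13 Pa.
3.89 × 10^-27 / 3.01 × 10^13 = 1.29 × 10^-40

1.29 × 10^-40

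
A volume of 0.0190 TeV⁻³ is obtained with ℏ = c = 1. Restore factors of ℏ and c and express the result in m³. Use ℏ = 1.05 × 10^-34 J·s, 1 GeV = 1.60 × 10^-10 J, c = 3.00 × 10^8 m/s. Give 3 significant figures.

1.45 × 10^-58 m³

Volume is [L]³ = [E]⁻³·(ℏc)³.
1 GeV⁻³ → (ℏc)³ × (1 GeV in J)⁻³ = 7.63 × 10^-48 m³.
Convert the energy scale: 0.0190 TeV⁻³ = 1.90 × 10^-11 GeV⁻³.
Result: 1.90 × 10^-11 × 7.63 × 10^-48 = 1.45 × 10^-58 m³.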